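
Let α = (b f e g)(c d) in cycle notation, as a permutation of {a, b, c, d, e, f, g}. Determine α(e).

g

Within (b f e g), e ↦ g.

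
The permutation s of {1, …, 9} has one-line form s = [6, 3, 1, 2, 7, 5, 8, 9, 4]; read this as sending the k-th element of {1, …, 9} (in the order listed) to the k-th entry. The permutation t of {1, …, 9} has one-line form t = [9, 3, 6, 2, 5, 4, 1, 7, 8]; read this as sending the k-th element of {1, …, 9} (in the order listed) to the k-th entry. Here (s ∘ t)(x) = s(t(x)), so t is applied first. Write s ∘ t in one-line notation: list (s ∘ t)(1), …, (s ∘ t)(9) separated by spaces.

(s ∘ t)(x) = s(t(x)). Computing each image: s(t(1)) = s(9) = 4, s(t(2)) = s(3) = 1, s(t(3)) = s(6) = 5, s(t(4)) = s(2) = 3, s(t(5)) = s(5) = 7, s(t(6)) = s(4) = 2, s(t(7)) = s(1) = 6, s(t(8)) = s(7) = 8, s(t(9)) = s(8) = 9.
Hence s ∘ t = [4 1 5 3 7 2 6 8 9].

4 1 5 3 7 2 6 8 9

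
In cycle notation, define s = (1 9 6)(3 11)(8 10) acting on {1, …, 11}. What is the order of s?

The cycle type of s is (3, 2, 2, 1, 1, 1, 1).
Since disjoint cycles commute, ord(s) = lcm(3, 2, 2) = 6.

6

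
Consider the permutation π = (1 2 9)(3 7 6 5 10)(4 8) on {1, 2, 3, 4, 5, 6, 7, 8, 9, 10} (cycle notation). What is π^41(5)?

10

5 lies in the 5-cycle (3 7 6 5 10).
Since the cycle has length 5, π^41 acts on it the same as π^1 (41 mod 5 = 1).
Advancing 1 step from 5: 5 → 10.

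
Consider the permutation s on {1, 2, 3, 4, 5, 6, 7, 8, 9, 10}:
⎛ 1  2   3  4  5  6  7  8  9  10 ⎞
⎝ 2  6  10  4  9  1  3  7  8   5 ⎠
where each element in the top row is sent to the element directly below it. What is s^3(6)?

Tracing 6 → 1 → … returns to 6 after 3 steps, so 6 lies in a 3-cycle (1, 2, 6).
On a 3-cycle, s^3 is the identity, so s^3 = s^0 there (3 ≡ 0 mod 3).
So s^3(6) = 6.

6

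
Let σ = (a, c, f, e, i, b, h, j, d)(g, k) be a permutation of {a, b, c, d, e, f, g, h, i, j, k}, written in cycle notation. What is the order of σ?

The cycle type of σ is (9, 2).
Since disjoint cycles commute, ord(σ) = lcm(9, 2) = 18.

18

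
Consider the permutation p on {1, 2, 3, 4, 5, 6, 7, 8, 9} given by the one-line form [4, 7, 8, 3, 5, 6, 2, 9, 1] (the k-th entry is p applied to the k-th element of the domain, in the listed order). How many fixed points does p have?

2

The fixed points (elements with p(x) = x) are {5, 6}, so there are 2.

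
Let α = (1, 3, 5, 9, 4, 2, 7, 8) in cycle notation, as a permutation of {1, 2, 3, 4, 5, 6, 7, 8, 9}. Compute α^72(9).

9 lies in the 8-cycle (1, 3, 5, 9, 4, 2, 7, 8).
Since the cycle has length 8, α^72 acts on it the same as α^0 (72 mod 8 = 0).
So α^72(9) = 9.

9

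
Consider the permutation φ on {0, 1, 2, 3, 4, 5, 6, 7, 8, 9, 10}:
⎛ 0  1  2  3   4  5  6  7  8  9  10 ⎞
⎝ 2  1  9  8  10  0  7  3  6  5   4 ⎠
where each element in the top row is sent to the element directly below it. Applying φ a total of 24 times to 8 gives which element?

8

Tracing 8 → 6 → … returns to 8 after 4 steps, so 8 lies in a 4-cycle (3 8 6 7).
On a 4-cycle, φ^4 is the identity, so φ^24 = φ^0 there (24 ≡ 0 mod 4).
So φ^24(8) = 8.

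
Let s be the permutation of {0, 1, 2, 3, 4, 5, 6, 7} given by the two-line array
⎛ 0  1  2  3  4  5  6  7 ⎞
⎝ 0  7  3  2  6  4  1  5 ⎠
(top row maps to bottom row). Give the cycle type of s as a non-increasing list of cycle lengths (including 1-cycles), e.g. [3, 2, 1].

[5, 2, 1]

The disjoint cycles are (0)(1, 7, 5, 4, 6)(2, 3), with lengths 5, 2, 1 in non-increasing order.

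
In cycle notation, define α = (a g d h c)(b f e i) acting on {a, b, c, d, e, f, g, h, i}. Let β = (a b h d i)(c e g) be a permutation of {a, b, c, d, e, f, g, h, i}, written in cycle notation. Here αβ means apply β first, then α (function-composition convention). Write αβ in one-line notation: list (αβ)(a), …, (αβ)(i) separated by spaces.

Chase each element through β then α: a → b → f; b → h → c; c → e → i; d → i → b; e → g → d; f → f → e; g → c → a; h → d → h; i → a → g.
So αβ in one-line form is f c i b d e a h g.

f c i b d e a h g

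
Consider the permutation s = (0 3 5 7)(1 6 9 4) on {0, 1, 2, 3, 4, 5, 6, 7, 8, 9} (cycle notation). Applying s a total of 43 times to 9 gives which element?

6

9 lies in the 4-cycle (1 6 9 4).
On a 4-cycle, s^4 is the identity, so s^43 = s^3 there (43 ≡ 3 mod 4).
Advancing 3 steps from 9: 9 → 4 → 1 → 6.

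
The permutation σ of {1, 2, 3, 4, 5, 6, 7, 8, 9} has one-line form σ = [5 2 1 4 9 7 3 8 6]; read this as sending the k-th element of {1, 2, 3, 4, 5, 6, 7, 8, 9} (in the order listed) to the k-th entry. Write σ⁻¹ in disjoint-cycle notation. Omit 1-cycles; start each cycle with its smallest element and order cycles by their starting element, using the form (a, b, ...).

(1, 3, 7, 6, 9, 5)

The cycle decomposition of σ is (1, 5, 9, 6, 7, 3).
The inverse reverses every cycle; in canonical form, σ⁻¹ = (1, 3, 7, 6, 9, 5).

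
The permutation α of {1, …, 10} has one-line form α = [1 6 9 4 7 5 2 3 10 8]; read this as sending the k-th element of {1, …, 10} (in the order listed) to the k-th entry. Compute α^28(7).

Tracing 7 → 2 → … returns to 7 after 4 steps, so 7 lies in a 4-cycle (2 6 5 7).
On a 4-cycle, α^4 is the identity, so α^28 = α^0 there (28 ≡ 0 mod 4).
So α^28(7) = 7.

7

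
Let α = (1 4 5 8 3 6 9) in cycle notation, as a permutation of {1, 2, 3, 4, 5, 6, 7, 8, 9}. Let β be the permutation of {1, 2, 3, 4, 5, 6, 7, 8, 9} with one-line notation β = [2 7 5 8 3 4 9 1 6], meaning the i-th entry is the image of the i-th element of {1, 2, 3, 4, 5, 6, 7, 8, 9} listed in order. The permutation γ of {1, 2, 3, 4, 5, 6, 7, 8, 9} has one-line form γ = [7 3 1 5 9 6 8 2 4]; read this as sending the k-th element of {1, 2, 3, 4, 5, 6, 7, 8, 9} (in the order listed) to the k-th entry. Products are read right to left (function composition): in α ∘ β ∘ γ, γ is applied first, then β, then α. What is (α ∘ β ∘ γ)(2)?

Chase 2: γ(2) = 3; β(3) = 5; α(5) = 8. Hence (α ∘ β ∘ γ)(2) = 8.

8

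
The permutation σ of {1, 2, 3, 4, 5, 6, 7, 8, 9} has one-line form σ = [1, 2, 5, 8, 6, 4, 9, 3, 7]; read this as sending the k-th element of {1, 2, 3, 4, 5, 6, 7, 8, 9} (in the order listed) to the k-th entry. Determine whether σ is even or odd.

In disjoint-cycle form the cycle lengths are 5, 2, 1, 1.
A cycle is odd iff its length is even; σ has 1 even-length cycle, so sgn(σ) = (−1)^1 and σ is odd.

odd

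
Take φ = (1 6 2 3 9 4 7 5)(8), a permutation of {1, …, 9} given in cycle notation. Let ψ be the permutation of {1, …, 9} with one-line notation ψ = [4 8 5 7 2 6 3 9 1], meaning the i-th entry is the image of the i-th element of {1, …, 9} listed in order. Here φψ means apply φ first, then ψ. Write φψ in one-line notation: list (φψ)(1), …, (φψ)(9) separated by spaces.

6 5 1 3 4 8 2 9 7

(φψ)(x) = ψ(φ(x)). Computing each image: ψ(φ(1)) = ψ(6) = 6, ψ(φ(2)) = ψ(3) = 5, ψ(φ(3)) = ψ(9) = 1, ψ(φ(4)) = ψ(7) = 3, ψ(φ(5)) = ψ(1) = 4, ψ(φ(6)) = ψ(2) = 8, ψ(φ(7)) = ψ(5) = 2, ψ(φ(8)) = ψ(8) = 9, ψ(φ(9)) = ψ(4) = 7.
Hence φψ = [6 5 1 3 4 8 2 9 7].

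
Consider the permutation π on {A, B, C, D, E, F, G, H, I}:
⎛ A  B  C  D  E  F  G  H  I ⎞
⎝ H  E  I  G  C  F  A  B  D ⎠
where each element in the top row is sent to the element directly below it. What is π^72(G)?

Tracing G → A → … returns to G after 8 steps, so G lies in an 8-cycle (A, H, B, E, C, I, D, G).
Powers repeat with period 8 on this cycle, and 72 mod 8 = 0, so π^72(G) = π^0(G).
So π^72(G) = G.

G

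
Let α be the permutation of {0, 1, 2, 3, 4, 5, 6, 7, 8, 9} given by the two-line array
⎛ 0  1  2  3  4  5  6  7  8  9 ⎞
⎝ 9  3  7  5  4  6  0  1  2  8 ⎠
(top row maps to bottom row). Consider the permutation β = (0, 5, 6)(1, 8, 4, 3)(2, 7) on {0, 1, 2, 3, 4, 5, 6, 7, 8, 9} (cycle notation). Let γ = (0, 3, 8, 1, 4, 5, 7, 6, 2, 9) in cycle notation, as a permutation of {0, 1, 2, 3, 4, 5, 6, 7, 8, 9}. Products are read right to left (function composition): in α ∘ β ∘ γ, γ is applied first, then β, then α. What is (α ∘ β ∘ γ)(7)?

9

Chase 7: γ(7) = 6; β(6) = 0; α(0) = 9. Hence (α ∘ β ∘ γ)(7) = 9.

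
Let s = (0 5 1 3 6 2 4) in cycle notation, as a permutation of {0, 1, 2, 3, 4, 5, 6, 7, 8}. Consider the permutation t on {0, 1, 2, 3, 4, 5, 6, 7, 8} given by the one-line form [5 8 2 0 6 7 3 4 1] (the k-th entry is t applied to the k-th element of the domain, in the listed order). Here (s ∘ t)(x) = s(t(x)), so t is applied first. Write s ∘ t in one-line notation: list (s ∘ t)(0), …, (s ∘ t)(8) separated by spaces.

1 8 4 5 2 7 6 0 3

(s ∘ t)(x) = s(t(x)). Computing each image: s(t(0)) = s(5) = 1, s(t(1)) = s(8) = 8, s(t(2)) = s(2) = 4, s(t(3)) = s(0) = 5, s(t(4)) = s(6) = 2, s(t(5)) = s(7) = 7, s(t(6)) = s(3) = 6, s(t(7)) = s(4) = 0, s(t(8)) = s(1) = 3.
Hence s ∘ t = [1 8 4 5 2 7 6 0 3].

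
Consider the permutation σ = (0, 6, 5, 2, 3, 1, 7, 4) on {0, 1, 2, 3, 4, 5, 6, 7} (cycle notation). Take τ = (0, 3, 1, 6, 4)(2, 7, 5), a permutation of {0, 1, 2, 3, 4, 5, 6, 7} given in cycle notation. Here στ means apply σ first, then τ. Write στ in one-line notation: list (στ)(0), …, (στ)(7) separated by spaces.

4 5 1 6 3 7 2 0

(στ)(x) = τ(σ(x)). Computing each image: τ(σ(0)) = τ(6) = 4, τ(σ(1)) = τ(7) = 5, τ(σ(2)) = τ(3) = 1, τ(σ(3)) = τ(1) = 6, τ(σ(4)) = τ(0) = 3, τ(σ(5)) = τ(2) = 7, τ(σ(6)) = τ(5) = 2, τ(σ(7)) = τ(4) = 0.
Hence στ = [4 5 1 6 3 7 2 0].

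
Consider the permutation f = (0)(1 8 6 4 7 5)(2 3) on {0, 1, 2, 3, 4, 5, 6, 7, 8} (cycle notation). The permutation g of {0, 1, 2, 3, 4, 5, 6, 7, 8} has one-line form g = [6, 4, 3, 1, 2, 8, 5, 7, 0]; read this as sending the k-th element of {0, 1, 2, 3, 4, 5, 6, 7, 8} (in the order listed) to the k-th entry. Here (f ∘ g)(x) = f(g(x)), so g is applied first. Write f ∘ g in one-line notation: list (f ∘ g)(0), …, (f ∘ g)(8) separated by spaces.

(f ∘ g)(x) = f(g(x)). Computing each image: f(g(0)) = f(6) = 4, f(g(1)) = f(4) = 7, f(g(2)) = f(3) = 2, f(g(3)) = f(1) = 8, f(g(4)) = f(2) = 3, f(g(5)) = f(8) = 6, f(g(6)) = f(5) = 1, f(g(7)) = f(7) = 5, f(g(8)) = f(0) = 0.
Hence f ∘ g = [4 7 2 8 3 6 1 5 0].

4 7 2 8 3 6 1 5 0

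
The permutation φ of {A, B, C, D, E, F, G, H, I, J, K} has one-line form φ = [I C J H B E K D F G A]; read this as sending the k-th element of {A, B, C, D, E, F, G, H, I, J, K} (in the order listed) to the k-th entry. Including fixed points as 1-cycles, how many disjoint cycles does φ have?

2

The cycle decomposition is (A, I, F, E, B, C, J, G, K)(D, H), which has 2 cycles (counting 1-cycles).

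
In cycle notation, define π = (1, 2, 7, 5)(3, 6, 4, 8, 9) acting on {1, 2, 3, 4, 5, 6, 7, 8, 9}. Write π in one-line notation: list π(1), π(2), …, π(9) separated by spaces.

2 7 6 8 1 4 5 9 3

Each element maps to the next entry in its cycle (wrapping to the front): 1→2, 2→7, 3→6, 4→8, 5→1, 6→4, 7→5, 8→9, 9→3.
Listing these in domain order gives 2 7 6 8 1 4 5 9 3.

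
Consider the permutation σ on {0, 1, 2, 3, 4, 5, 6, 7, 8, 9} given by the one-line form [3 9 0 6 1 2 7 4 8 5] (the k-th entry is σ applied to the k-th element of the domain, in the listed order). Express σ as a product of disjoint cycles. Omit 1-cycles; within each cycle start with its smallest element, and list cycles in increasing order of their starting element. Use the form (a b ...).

Start at 0 and follow images: 0 → 3 → 6 → 7 → 4 → 1 → 9 → 5 → 2 → 0, giving the cycle (0 3 6 7 4 1 9 5 2).
Continuing from each remaining unvisited element yields (0 3 6 7 4 1 9 5 2).

(0 3 6 7 4 1 9 5 2)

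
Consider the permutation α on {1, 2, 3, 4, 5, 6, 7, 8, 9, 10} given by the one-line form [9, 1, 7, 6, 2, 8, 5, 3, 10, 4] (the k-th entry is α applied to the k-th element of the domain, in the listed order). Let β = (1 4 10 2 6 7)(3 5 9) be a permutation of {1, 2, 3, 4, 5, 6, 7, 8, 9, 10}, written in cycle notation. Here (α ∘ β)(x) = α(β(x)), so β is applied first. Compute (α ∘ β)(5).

First apply β: β(5) = 9, then α(9) = 10. Thus (α ∘ β)(5) = 10.

10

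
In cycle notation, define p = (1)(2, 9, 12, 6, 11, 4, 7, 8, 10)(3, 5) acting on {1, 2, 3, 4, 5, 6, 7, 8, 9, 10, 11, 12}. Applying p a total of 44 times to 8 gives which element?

7

8 lies in the 9-cycle (2, 9, 12, 6, 11, 4, 7, 8, 10).
Powers repeat with period 9 on this cycle, and 44 mod 9 = 8, so p^44(8) = p^8(8).
Advancing 8 steps from 8: 8 → 10 → 2 → 9 → 12 → 6 → 11 → 4 → 7.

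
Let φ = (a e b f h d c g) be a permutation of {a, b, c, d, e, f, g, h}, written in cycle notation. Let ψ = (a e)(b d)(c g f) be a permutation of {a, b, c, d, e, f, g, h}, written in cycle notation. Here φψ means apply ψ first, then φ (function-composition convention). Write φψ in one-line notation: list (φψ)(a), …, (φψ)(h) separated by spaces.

For each element, apply ψ then φ: a → e → b; b → d → c; c → g → a; d → b → f; e → a → e; f → c → g; g → f → h; h → h → d.
So φψ in one-line form is b c a f e g h d.

b c a f e g h d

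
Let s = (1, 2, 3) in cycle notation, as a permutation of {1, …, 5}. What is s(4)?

4

4 does not appear in any cycle of s, so it is a fixed point: s(4) = 4.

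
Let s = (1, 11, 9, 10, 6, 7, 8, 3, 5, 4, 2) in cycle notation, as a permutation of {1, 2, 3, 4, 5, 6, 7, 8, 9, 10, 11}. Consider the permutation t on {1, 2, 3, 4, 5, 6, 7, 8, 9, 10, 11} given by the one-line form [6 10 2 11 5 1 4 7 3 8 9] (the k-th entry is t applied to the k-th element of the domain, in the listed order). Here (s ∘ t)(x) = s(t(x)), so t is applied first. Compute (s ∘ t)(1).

First apply t: t(1) = 6, then s(6) = 7. Thus (s ∘ t)(1) = 7.

7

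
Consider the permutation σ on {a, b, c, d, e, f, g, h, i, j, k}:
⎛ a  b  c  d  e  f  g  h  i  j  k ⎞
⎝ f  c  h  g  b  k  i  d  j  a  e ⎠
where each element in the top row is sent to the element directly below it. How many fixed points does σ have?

No element satisfies σ(x) = x, so there are 0 fixed points.

0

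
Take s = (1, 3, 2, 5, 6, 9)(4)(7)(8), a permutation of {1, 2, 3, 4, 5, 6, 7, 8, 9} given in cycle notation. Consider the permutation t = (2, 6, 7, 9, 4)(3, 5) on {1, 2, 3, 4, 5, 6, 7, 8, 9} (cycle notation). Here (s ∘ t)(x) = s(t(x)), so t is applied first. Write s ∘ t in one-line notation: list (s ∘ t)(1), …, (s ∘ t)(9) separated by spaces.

(s ∘ t)(x) = s(t(x)). Computing each image: s(t(1)) = s(1) = 3, s(t(2)) = s(6) = 9, s(t(3)) = s(5) = 6, s(t(4)) = s(2) = 5, s(t(5)) = s(3) = 2, s(t(6)) = s(7) = 7, s(t(7)) = s(9) = 1, s(t(8)) = s(8) = 8, s(t(9)) = s(4) = 4.
Hence s ∘ t = [3 9 6 5 2 7 1 8 4].

3 9 6 5 2 7 1 8 4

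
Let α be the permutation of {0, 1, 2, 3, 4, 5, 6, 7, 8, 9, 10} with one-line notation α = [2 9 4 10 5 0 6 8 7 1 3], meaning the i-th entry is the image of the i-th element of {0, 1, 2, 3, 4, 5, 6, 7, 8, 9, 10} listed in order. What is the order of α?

4

The disjoint-cycle form of α has cycle lengths 4, 2, 2, 2, 1.
Since disjoint cycles commute, ord(α) = lcm(4, 2, 2, 2) = 4.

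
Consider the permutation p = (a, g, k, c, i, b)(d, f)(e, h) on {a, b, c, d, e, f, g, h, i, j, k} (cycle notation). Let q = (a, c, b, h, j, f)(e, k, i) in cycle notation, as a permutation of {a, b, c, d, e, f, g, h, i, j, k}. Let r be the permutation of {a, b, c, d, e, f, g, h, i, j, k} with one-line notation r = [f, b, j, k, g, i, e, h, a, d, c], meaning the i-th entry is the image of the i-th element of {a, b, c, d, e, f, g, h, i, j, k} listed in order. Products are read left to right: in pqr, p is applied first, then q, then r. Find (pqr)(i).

h

Apply the permutations in order: p(i) = b, then q(b) = h, then r(h) = h. So (pqr)(i) = h.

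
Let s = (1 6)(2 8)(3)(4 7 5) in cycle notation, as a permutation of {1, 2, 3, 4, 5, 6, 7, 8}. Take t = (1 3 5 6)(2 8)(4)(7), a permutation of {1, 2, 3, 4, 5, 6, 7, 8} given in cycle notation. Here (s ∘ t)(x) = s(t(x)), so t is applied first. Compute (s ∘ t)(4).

First apply t: t(4) = 4, then s(4) = 7. Thus (s ∘ t)(4) = 7.

7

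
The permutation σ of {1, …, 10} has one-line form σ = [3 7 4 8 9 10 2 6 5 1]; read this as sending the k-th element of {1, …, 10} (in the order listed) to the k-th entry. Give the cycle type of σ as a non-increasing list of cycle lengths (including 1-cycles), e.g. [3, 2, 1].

[6, 2, 2]

The disjoint cycles are (1, 3, 4, 8, 6, 10)(2, 7)(5, 9), with lengths 6, 2, 2 in non-increasing order.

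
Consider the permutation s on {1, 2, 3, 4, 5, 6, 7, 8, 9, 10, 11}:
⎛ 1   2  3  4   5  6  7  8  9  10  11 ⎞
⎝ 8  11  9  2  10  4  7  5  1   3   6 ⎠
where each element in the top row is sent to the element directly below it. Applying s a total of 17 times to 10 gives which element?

5

Tracing 10 → 3 → … returns to 10 after 6 steps, so 10 lies in a 6-cycle (1, 8, 5, 10, 3, 9).
Since the cycle has length 6, s^17 acts on it the same as s^5 (17 mod 6 = 5).
Stepping 5 places around the cycle: 10 → 3 → 9 → 1 → 8 → 5.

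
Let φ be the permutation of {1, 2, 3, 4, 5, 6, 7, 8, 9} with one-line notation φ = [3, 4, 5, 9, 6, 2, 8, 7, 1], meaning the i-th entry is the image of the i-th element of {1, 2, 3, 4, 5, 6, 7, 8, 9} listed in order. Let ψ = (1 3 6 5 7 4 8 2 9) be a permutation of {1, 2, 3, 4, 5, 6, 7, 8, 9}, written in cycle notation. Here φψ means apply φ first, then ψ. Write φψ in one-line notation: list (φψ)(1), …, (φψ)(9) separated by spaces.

6 8 7 1 5 9 2 4 3

Chase each element through φ then ψ: 1 → 3 → 6; 2 → 4 → 8; 3 → 5 → 7; 4 → 9 → 1; 5 → 6 → 5; 6 → 2 → 9; 7 → 8 → 2; 8 → 7 → 4; 9 → 1 → 3.
Collecting the images, φψ = [6 8 7 1 5 9 2 4 3].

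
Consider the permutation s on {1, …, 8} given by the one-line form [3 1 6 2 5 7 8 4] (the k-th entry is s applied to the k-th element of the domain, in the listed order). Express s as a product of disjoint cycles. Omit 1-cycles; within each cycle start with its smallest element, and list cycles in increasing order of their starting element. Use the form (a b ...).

(1 3 6 7 8 4 2)

From 1: 1 → 3 → 6 → 7 → 8 → 4 → 2 → 1, closing the cycle (1 3 6 7 8 4 2).
Repeating from the next unused element and collecting all non-trivial cycles gives (1 3 6 7 8 4 2).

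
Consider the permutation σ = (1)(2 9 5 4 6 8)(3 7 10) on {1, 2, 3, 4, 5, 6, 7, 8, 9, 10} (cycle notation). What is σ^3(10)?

10

10 lies in the 3-cycle (3 7 10).
Powers repeat with period 3 on this cycle, and 3 mod 3 = 0, so σ^3(10) = σ^0(10).
So σ^3(10) = 10.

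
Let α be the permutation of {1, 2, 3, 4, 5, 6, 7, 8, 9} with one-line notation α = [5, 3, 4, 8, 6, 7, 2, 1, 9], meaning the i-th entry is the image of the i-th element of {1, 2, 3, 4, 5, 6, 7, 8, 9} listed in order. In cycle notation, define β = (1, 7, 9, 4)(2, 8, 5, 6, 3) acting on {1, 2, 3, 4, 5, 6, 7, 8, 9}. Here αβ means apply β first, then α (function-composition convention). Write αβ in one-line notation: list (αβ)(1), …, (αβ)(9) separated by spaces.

(αβ)(x) = α(β(x)). Computing each image: α(β(1)) = α(7) = 2, α(β(2)) = α(8) = 1, α(β(3)) = α(2) = 3, α(β(4)) = α(1) = 5, α(β(5)) = α(6) = 7, α(β(6)) = α(3) = 4, α(β(7)) = α(9) = 9, α(β(8)) = α(5) = 6, α(β(9)) = α(4) = 8.
Hence αβ = [2 1 3 5 7 4 9 6 8].

2 1 3 5 7 4 9 6 8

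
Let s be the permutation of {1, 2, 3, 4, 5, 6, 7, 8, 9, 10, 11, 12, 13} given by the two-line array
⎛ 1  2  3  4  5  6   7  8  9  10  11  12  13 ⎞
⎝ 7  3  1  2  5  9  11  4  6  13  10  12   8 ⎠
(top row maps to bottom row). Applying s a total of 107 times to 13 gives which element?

10

Tracing 13 → 8 → … returns to 13 after 9 steps, so 13 lies in a 9-cycle (1, 7, 11, 10, 13, 8, 4, 2, 3).
Powers repeat with period 9 on this cycle, and 107 mod 9 = 8, so s^107(13) = s^8(13).
Stepping 8 places around the cycle: 13 → 8 → 4 → 2 → 3 → 1 → 7 → 11 → 10.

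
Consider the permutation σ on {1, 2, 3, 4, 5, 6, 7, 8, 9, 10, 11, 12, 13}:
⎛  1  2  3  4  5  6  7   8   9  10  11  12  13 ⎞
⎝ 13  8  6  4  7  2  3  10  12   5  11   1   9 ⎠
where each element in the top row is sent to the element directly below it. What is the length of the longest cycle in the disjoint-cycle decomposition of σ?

7

Decomposing into disjoint cycles gives (1 13 9 12)(2 8 10 5 7 3 6); the longest has length 7.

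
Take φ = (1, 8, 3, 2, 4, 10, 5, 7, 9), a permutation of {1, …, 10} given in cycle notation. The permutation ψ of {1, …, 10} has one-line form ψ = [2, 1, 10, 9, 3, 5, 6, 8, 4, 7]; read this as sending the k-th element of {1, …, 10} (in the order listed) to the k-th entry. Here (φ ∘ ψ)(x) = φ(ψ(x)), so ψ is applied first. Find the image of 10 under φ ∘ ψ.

9

ψ(10) = 7, then φ(7) = 9; composing gives (φ ∘ ψ)(10) = 9.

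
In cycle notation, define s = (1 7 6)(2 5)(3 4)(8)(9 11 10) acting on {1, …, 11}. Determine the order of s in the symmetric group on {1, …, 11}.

6

The disjoint cycles have lengths 3, 3, 2, 2, 1.
Since disjoint cycles commute, ord(s) = lcm(3, 3, 2, 2) = 6.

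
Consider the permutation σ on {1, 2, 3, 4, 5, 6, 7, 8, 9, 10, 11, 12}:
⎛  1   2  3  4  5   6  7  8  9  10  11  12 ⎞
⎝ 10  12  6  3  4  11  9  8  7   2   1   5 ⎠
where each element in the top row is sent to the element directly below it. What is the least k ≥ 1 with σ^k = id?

18

Writing σ as disjoint cycles, the cycle lengths are 9, 2, 1.
Since disjoint cycles commute, ord(σ) = lcm(9, 2) = 18.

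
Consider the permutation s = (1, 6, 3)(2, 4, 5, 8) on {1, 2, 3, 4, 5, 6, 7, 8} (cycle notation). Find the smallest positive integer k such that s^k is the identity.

The cycle type of s is (4, 3, 1).
The order of s is the least common multiple of its cycle lengths: lcm(4, 3) = 12.

12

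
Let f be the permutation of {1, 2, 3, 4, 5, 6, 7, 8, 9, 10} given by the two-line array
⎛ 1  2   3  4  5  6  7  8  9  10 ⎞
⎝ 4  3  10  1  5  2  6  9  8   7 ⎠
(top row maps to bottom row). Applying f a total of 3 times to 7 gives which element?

3

Tracing 7 → 6 → … returns to 7 after 5 steps, so 7 lies in a 5-cycle (2, 3, 10, 7, 6).
Advancing 3 steps from 7: 7 → 6 → 2 → 3.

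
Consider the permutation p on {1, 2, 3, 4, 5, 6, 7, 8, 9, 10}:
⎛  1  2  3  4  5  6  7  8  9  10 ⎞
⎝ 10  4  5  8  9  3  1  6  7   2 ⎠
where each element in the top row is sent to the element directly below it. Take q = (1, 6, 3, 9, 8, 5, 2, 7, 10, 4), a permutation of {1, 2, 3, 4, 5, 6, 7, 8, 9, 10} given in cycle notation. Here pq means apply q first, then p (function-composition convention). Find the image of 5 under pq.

4

q(5) = 2, then p(2) = 4; composing gives (pq)(5) = 4.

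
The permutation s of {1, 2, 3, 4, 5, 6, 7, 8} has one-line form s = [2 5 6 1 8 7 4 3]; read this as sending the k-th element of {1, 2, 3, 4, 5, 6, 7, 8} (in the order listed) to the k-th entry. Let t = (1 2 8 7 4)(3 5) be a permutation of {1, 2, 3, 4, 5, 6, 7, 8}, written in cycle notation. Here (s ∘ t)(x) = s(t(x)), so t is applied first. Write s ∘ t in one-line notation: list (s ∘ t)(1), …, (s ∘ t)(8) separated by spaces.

(s ∘ t)(x) = s(t(x)). Computing each image: s(t(1)) = s(2) = 5, s(t(2)) = s(8) = 3, s(t(3)) = s(5) = 8, s(t(4)) = s(1) = 2, s(t(5)) = s(3) = 6, s(t(6)) = s(6) = 7, s(t(7)) = s(4) = 1, s(t(8)) = s(7) = 4.
Hence s ∘ t = [5 3 8 2 6 7 1 4].

5 3 8 2 6 7 1 4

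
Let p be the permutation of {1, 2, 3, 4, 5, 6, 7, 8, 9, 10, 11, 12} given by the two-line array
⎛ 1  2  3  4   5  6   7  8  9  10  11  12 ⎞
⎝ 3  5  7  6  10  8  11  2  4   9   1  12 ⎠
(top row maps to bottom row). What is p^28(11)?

Tracing 11 → 1 → … returns to 11 after 4 steps, so 11 lies in a 4-cycle (1, 3, 7, 11).
On a 4-cycle, p^4 is the identity, so p^28 = p^0 there (28 ≡ 0 mod 4).
So p^28(11) = 11.

11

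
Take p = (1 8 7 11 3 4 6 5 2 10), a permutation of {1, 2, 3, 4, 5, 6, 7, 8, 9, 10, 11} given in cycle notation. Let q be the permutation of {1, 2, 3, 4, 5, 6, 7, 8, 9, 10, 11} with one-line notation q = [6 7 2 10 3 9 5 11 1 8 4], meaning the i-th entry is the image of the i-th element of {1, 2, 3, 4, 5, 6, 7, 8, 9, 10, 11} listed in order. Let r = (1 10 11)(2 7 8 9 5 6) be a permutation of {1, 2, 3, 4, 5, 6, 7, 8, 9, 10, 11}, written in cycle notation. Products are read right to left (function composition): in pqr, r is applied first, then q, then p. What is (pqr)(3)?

Apply the permutations in order: r(3) = 3, then q(3) = 2, then p(2) = 10. So (pqr)(3) = 10.

10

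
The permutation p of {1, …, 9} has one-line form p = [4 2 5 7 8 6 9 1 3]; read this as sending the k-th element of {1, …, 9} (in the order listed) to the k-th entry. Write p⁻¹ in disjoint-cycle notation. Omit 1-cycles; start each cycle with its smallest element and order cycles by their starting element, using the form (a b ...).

(1 8 5 3 9 7 4)

The cycle decomposition of p is (1 4 7 9 3 5 8).
Reversing each cycle (and rotating so the smallest element leads) gives p⁻¹ = (1 8 5 3 9 7 4).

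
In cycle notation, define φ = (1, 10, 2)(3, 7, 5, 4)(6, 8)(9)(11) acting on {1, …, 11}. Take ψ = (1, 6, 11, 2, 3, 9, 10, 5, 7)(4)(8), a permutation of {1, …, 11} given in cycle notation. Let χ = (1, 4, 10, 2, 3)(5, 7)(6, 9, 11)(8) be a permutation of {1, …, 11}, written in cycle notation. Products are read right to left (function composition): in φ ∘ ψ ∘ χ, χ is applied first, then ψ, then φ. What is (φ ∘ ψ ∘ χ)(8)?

Chase 8: χ(8) = 8; ψ(8) = 8; φ(8) = 6. Hence (φ ∘ ψ ∘ χ)(8) = 6.

6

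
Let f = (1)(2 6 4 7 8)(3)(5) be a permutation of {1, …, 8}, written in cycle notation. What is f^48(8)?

8 lies in the 5-cycle (2 6 4 7 8).
Powers repeat with period 5 on this cycle, and 48 mod 5 = 3, so f^48(8) = f^3(8).
Advancing 3 steps from 8: 8 → 2 → 6 → 4.

4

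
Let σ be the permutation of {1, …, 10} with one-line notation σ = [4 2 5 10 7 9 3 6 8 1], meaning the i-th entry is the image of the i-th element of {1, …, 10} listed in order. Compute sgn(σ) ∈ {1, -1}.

In disjoint-cycle form the cycle lengths are 3, 3, 3, 1.
A cycle is odd iff its length is even; σ has 0 even-length cycles, so sgn(σ) = (−1)^0 and σ is even.

1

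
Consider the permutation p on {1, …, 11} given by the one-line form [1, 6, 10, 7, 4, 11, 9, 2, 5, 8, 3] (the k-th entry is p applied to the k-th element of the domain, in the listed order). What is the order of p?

Decomposing into disjoint cycles gives cycle lengths 6, 4, 1.
The order is lcm(6, 4) = 12.

12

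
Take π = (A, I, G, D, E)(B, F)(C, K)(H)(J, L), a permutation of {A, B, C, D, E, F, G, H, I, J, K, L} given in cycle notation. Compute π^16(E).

A

E lies in the 5-cycle (A, I, G, D, E).
Powers repeat with period 5 on this cycle, and 16 mod 5 = 1, so π^16(E) = π^1(E).
Stepping 1 place around the cycle: E → A.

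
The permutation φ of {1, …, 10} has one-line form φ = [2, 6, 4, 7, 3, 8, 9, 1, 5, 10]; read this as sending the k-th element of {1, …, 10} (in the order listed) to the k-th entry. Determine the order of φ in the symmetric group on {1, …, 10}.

20

Decomposing into disjoint cycles gives cycle lengths 5, 4, 1.
Since disjoint cycles commute, ord(φ) = lcm(5, 4) = 20.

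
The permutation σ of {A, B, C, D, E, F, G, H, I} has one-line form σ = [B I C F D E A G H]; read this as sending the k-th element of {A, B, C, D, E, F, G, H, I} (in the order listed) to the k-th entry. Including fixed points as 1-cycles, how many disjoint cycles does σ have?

The cycle decomposition is (A, B, I, H, G)(C)(D, F, E), which has 3 cycles (counting 1-cycles).

3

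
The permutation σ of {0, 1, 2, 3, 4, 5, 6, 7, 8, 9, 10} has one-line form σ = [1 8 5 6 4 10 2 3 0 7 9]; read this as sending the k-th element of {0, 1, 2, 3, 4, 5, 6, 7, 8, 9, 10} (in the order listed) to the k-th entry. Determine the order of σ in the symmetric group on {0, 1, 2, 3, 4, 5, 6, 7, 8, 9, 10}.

21

Decomposing into disjoint cycles gives cycle lengths 7, 3, 1.
Since disjoint cycles commute, ord(σ) = lcm(7, 3) = 21.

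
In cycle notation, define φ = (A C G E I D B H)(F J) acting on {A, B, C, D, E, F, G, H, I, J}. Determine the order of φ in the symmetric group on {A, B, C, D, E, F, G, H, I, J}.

The cycle type of φ is (8, 2).
The order is lcm(8, 2) = 8.

8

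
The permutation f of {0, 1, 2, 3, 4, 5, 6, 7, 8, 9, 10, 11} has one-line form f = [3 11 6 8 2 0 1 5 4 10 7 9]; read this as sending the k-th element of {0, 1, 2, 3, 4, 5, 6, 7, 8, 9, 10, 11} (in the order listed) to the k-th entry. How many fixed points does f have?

0

No element satisfies f(x) = x, so there are 0 fixed points.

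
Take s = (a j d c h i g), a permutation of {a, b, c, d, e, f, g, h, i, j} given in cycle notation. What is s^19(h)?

d

h lies in the 7-cycle (a j d c h i g).
Since the cycle has length 7, s^19 acts on it the same as s^5 (19 mod 7 = 5).
Advancing 5 steps from h: h → i → g → a → j → d.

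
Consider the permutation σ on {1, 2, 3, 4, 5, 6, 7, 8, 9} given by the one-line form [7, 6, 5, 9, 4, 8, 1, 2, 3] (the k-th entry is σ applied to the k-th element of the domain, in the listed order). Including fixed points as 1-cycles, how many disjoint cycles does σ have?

3

The cycle decomposition is (1 7)(2 6 8)(3 5 4 9), which has 3 cycles (counting 1-cycles).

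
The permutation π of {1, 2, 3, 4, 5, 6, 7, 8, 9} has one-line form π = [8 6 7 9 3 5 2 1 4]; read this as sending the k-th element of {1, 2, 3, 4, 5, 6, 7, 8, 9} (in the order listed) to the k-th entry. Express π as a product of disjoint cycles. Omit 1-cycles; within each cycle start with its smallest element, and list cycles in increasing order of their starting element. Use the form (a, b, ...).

From 1: 1 → 8 → 1, closing the cycle (1, 8).
Continuing from each remaining unvisited element yields (1, 8)(2, 6, 5, 3, 7)(4, 9).

(1, 8)(2, 6, 5, 3, 7)(4, 9)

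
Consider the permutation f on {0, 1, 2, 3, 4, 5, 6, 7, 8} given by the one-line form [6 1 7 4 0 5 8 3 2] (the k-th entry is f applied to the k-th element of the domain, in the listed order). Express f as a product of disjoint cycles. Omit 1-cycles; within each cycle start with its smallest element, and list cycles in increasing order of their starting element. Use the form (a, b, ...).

From 0: 0 → 6 → 8 → 2 → 7 → 3 → 4 → 0, closing the cycle (0, 6, 8, 2, 7, 3, 4).
Continuing from each remaining unvisited element yields (0, 6, 8, 2, 7, 3, 4).

(0, 6, 8, 2, 7, 3, 4)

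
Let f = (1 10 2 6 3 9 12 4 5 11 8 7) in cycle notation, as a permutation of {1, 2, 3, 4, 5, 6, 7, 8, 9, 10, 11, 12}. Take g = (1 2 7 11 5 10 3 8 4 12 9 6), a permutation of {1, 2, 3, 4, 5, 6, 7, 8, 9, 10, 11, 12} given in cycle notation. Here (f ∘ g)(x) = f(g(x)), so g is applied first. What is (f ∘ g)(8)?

First apply g: g(8) = 4, then f(4) = 5. Thus (f ∘ g)(8) = 5.

5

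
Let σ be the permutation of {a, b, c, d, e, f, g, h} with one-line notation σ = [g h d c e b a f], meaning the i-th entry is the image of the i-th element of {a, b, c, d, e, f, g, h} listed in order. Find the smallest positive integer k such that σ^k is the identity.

Decomposing into disjoint cycles gives cycle lengths 3, 2, 2, 1.
The order is lcm(3, 2, 2) = 6.

6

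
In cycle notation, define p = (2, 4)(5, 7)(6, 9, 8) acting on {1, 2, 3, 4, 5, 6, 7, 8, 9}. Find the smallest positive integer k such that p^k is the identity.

6

The disjoint cycles have lengths 3, 2, 2, 1, 1.
Since disjoint cycles commute, ord(p) = lcm(3, 2, 2) = 6.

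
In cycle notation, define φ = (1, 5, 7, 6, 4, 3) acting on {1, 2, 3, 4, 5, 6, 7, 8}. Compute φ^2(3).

5

3 lies in the 6-cycle (1, 5, 7, 6, 4, 3).
Advancing 2 steps from 3: 3 → 1 → 5.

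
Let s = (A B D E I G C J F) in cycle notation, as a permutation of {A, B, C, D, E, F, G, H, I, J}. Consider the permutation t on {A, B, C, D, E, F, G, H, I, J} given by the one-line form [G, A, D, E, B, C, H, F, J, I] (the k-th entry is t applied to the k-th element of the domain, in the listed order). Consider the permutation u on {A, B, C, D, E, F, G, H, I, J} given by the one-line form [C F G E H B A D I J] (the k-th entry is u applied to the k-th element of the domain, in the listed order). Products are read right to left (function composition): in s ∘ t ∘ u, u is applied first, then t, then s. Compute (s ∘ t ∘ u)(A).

E

(s ∘ t ∘ u)(A) = s(t(u(A))). u(A) = C, then t(C) = D, then s(D) = E, so the result is E.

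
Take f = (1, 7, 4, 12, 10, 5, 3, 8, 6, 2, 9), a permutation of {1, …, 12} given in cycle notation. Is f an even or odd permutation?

even

The cycle lengths are 11, 1.
A cycle is odd iff its length is even; f has 0 even-length cycles, so sgn(f) = (−1)^0 and f is even.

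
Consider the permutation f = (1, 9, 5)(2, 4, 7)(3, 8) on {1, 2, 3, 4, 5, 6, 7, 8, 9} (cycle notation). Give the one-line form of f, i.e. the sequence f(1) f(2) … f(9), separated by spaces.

Reading each image from the cycles: 1→9, 2→4, 3→8, 4→7, 5→1, 6→6, 7→2, 8→3, 9→5.
Listing these in domain order gives 9 4 8 7 1 6 2 3 5.

9 4 8 7 1 6 2 3 5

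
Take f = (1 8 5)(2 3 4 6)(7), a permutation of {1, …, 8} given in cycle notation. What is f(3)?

4

Within (2 3 4 6), 3 ↦ 4.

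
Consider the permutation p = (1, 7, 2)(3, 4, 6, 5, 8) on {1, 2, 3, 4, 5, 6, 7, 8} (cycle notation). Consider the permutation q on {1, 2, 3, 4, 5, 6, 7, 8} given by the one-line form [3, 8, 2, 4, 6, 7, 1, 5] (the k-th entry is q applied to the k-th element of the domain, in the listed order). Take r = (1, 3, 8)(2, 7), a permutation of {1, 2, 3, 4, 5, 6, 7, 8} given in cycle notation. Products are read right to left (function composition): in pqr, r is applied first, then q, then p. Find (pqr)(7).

3

Chase 7: r(7) = 2; q(2) = 8; p(8) = 3. Hence (pqr)(7) = 3.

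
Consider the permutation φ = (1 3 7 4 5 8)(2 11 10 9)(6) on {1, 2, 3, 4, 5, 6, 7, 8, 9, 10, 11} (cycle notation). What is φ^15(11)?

2

11 lies in the 4-cycle (2 11 10 9).
On a 4-cycle, φ^4 is the identity, so φ^15 = φ^3 there (15 ≡ 3 mod 4).
Advancing 3 steps from 11: 11 → 10 → 9 → 2.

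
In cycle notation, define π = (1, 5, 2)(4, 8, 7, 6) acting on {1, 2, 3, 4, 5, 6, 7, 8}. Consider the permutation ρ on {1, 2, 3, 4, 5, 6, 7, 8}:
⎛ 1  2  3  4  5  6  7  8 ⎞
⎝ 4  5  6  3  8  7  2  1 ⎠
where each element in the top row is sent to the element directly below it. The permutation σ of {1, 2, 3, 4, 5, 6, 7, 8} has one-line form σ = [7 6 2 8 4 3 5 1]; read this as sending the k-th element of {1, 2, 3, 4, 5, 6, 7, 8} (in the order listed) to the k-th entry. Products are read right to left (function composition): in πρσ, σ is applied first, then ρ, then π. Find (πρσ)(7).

7

Chase 7: σ(7) = 5; ρ(5) = 8; π(8) = 7. Hence (πρσ)(7) = 7.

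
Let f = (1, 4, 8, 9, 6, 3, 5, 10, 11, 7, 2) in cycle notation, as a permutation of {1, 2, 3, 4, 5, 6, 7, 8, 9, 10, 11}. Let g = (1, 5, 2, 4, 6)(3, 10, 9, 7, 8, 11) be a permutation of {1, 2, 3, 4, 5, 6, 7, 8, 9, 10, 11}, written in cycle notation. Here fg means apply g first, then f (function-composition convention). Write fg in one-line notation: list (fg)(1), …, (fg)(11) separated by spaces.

Chase each element through g then f: 1 → 5 → 10; 2 → 4 → 8; 3 → 10 → 11; 4 → 6 → 3; 5 → 2 → 1; 6 → 1 → 4; 7 → 8 → 9; 8 → 11 → 7; 9 → 7 → 2; 10 → 9 → 6; 11 → 3 → 5.
Collecting the images, fg = [10 8 11 3 1 4 9 7 2 6 5].

10 8 11 3 1 4 9 7 2 6 5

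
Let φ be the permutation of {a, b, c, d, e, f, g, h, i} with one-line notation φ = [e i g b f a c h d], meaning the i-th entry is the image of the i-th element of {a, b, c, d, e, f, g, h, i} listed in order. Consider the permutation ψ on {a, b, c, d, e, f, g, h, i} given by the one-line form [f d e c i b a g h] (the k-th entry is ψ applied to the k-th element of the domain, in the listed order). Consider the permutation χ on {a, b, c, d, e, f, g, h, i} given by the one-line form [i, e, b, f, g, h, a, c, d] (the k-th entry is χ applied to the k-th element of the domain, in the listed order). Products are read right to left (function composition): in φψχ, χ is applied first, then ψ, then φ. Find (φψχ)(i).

Chase i: χ(i) = d; ψ(d) = c; φ(c) = g. Hence (φψχ)(i) = g.

g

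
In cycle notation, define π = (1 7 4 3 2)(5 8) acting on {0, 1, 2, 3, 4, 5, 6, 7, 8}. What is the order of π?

10

The disjoint cycles have lengths 5, 2, 1, 1.
Since disjoint cycles commute, ord(π) = lcm(5, 2) = 10.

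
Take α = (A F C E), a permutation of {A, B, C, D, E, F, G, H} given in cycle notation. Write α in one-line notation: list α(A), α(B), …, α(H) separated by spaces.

F B E D A C G H

Each element maps to the next entry in its cycle (wrapping to the front): A→F, B→B, C→E, D→D, E→A, F→C, G→G, H→H.
Listing these in domain order gives F B E D A C G H.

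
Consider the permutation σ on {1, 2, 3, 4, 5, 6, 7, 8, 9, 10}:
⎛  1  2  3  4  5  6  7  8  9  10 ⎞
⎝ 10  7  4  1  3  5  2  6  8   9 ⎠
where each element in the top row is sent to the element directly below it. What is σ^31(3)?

Tracing 3 → 4 → … returns to 3 after 8 steps, so 3 lies in an 8-cycle (1 10 9 8 6 5 3 4).
Powers repeat with period 8 on this cycle, and 31 mod 8 = 7, so σ^31(3) = σ^7(3).
Stepping 7 places around the cycle: 3 → 4 → 1 → 10 → 9 → 8 → 6 → 5.

5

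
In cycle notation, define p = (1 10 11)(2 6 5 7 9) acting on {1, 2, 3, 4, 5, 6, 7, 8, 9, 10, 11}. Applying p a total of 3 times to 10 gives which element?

10 lies in the 3-cycle (1 10 11).
Since the cycle has length 3, p^3 acts on it the same as p^0 (3 mod 3 = 0).
So p^3(10) = 10.

10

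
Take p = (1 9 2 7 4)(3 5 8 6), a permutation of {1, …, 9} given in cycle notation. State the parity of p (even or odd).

odd

The cycle lengths are 5, 4.
A cycle is odd iff its length is even; p has 1 even-length cycle, so sgn(p) = (−1)^1 and p is odd.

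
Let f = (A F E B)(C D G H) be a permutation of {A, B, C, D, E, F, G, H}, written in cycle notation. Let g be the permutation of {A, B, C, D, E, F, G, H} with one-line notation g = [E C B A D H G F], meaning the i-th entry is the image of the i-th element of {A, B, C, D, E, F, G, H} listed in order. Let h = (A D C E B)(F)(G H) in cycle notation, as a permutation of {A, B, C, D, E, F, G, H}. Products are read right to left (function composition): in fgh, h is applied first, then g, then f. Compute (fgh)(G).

E

(fgh)(G) = f(g(h(G))). h(G) = H, then g(H) = F, then f(F) = E, so the result is E.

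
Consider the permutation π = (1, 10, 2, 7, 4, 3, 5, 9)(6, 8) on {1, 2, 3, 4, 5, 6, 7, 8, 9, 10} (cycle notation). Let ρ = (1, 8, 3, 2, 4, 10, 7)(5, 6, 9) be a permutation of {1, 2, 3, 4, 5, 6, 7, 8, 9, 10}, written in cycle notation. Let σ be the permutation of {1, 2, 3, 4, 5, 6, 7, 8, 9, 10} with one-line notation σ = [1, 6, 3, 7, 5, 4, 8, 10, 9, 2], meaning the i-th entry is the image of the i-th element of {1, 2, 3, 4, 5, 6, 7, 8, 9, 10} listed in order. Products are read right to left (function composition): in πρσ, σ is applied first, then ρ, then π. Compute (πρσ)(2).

1

Apply the permutations in order: σ(2) = 6, then ρ(6) = 9, then π(9) = 1. So (πρσ)(2) = 1.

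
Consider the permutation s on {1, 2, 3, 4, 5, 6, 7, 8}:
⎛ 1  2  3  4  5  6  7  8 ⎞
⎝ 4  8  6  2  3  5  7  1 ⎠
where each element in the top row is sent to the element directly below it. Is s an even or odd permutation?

odd

In disjoint-cycle form the cycle lengths are 4, 3, 1.
A cycle is odd iff its length is even; s has 1 even-length cycle, so sgn(s) = (−1)^1 and s is odd.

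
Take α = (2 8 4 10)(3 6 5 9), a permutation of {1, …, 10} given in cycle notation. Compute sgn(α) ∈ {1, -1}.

1

The cycle lengths are 4, 4, 1, 1.
A cycle is odd iff its length is even; α has 2 even-length cycles, so sgn(α) = (−1)^2 and α is even.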